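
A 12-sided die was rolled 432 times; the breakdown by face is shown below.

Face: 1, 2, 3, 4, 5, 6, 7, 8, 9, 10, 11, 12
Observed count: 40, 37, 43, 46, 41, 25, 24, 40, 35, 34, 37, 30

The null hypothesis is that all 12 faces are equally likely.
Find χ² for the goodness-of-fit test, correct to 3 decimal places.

Expected count for each of the 12 categories: 432/12 = 36.
cat         O        E   (O−E)²/E
1          40       36     0.4444
2          37       36     0.0278
3          43       36     1.3611
4          46       36     2.7778
5          41       36     0.6944
6          25       36     3.3611
7          24       36     4.0000
8          40       36     0.4444
9          35       36     0.0278
10         34       36     0.1111
11         37       36     0.0278
12         30       36     1.0000
Sum = 14.278

14.278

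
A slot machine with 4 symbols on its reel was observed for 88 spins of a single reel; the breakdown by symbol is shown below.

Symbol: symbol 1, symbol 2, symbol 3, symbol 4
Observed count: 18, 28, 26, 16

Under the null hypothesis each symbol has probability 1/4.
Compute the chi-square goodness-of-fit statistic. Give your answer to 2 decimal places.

4.73

Expected count for each of the 4 categories: 88/4 = 22.
cat           O        E   (O−E)²/E
symbol 1     18       22      0.727
symbol 2     28       22      1.636
symbol 3     26       22      0.727
symbol 4     16       22      1.636
Sum = 4.73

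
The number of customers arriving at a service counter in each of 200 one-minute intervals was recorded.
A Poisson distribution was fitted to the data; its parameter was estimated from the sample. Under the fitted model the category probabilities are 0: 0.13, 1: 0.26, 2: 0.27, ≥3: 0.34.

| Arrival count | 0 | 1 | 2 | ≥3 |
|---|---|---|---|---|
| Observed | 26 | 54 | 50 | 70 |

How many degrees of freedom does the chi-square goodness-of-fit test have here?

There are k = 4 categories and 1 parameter estimated from the data, so df = 4 − 1 − 1 = 2.

2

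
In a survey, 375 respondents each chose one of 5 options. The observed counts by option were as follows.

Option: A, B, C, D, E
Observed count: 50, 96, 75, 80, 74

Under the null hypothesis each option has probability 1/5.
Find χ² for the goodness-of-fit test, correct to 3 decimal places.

Under H₀ each category has probability 1/5, so each expected count is 375/5 = 75.
χ² = (50−75)²/75 + (96−75)²/75 + (75−75)²/75 + (80−75)²/75 + (74−75)²/75
   = 8.3333 + 5.8800 + 0.0000 + 0.3333 + 0.0133
Sum = 14.560

14.560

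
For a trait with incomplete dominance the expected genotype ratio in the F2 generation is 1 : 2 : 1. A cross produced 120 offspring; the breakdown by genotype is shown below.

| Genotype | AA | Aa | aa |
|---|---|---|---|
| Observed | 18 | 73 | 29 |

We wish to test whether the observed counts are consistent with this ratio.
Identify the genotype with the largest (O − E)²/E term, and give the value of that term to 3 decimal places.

AA, 4.800

Ratio total = 4. Expected counts: 120×1/4 = 30, 120×2/4 = 60, 120×1/4 = 30.
AA: (18 − 30)²/30 = 144/30 = 4.8000
Aa: (73 − 60)²/60 = 169/60 = 2.8167
aa: (29 − 30)²/30 = 1/30 = 0.0333
The largest term is for AA: 4.800.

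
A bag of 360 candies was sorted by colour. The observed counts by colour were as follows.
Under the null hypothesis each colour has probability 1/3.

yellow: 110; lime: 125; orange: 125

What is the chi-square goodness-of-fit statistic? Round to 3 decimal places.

1.250

Expected count for each of the 3 categories: 360/3 = 120.
yellow: (110 − 120)²/120 = 100/120 = 0.8333
lime: (125 − 120)²/120 = 25/120 = 0.2083
orange: (125 − 120)²/120 = 25/120 = 0.2083
Sum = 1.250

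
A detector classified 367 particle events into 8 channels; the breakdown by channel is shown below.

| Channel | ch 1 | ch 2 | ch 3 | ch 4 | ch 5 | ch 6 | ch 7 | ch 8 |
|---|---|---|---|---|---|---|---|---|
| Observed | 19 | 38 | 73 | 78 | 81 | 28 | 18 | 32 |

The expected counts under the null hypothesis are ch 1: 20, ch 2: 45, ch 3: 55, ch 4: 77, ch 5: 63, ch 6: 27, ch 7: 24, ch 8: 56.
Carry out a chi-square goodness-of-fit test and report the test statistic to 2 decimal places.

24.01

ch 1: (19 − 20)²/20 = 1/20 = 0.050
ch 2: (38 − 45)²/45 = 49/45 = 1.089
ch 3: (73 − 55)²/55 = 324/55 = 5.891
ch 4: (78 − 77)²/77 = 1/77 = 0.013
ch 5: (81 − 63)²/63 = 324/63 = 5.143
ch 6: (28 − 27)²/27 = 1/27 = 0.037
ch 7: (18 − 24)²/24 = 36/24 = 1.500
ch 8: (32 − 56)²/56 = 576/56 = 10.286
Sum = 24.01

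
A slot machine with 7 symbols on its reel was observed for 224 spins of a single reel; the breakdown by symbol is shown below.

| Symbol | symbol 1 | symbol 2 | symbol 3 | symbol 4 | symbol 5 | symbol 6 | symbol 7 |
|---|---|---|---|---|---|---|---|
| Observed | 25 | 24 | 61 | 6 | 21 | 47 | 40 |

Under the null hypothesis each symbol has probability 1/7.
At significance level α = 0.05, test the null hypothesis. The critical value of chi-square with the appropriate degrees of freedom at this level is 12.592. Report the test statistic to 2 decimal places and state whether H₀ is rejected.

Under H₀ each category has probability 1/7, so each expected count is 224/7 = 32.
symbol 1: (25 − 32)²/32 = 49/32 = 1.531
symbol 2: (24 − 32)²/32 = 64/32 = 2.000
symbol 3: (61 − 32)²/32 = 841/32 = 26.281
symbol 4: (6 − 32)²/32 = 676/32 = 21.125
symbol 5: (21 − 32)²/32 = 121/32 = 3.781
symbol 6: (47 − 32)²/32 = 225/32 = 7.031
symbol 7: (40 − 32)²/32 = 64/32 = 2.000
Sum = 63.75
df = 6. Since 63.75 > 12.592, we reject H₀.

63.75; reject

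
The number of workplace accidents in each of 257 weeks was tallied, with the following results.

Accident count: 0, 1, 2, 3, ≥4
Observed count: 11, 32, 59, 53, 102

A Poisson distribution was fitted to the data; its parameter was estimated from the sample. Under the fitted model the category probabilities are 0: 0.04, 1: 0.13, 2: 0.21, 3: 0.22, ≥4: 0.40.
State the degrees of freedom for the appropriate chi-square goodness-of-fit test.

There are k = 5 categories and 1 parameter estimated from the data, so df = 5 − 1 − 1 = 3.

3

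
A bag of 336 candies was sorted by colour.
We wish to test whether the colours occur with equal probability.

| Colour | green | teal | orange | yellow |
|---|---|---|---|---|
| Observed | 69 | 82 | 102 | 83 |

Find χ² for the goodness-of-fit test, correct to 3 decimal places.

6.595

Under H₀ each category has probability 1/4, so each expected count is 336/4 = 84.
χ² = (69−84)²/84 + (82−84)²/84 + (102−84)²/84 + (83−84)²/84
   = 2.6786 + 0.0476 + 3.8571 + 0.0119
Sum = 6.595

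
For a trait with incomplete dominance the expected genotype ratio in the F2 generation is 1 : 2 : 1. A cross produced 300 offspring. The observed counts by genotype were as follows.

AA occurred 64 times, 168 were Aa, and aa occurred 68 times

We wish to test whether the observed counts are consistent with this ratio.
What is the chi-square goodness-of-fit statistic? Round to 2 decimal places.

Ratio total = 4. Expected counts: 300×1/4 = 75, 300×2/4 = 150, 300×1/4 = 75.
cat         O        E   (O−E)²/E
AA         64       75      1.613
Aa        168      150      2.160
aa         68       75      0.653
Sum = 4.43

4.43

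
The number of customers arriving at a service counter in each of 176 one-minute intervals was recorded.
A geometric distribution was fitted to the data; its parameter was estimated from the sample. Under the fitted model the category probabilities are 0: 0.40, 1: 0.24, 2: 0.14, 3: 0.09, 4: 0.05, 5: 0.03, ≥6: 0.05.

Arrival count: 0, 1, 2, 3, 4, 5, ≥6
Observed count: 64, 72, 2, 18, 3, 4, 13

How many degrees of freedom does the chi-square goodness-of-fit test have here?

5

There are k = 7 categories and 1 parameter estimated from the data, so df = 7 − 1 − 1 = 5.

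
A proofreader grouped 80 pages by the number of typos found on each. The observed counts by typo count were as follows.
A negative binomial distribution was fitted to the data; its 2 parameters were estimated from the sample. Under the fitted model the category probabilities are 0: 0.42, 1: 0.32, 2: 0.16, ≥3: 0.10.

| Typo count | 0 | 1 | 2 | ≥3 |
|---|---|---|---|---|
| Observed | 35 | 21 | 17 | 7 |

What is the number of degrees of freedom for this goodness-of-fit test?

1

There are k = 4 categories and 2 parameters estimated from the data, so df = 4 − 1 − 2 = 1.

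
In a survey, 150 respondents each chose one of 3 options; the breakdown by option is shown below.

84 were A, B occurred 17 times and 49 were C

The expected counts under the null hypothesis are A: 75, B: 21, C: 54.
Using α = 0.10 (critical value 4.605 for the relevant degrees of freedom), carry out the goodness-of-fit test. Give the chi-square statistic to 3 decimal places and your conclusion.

cat         O        E   (O−E)²/E
A          84       75     1.0800
B          17       21     0.7619
C          49       54     0.4630
Sum = 2.305
df = 2. Since 2.305 < 4.605, we do not reject H₀.

2.305; do not reject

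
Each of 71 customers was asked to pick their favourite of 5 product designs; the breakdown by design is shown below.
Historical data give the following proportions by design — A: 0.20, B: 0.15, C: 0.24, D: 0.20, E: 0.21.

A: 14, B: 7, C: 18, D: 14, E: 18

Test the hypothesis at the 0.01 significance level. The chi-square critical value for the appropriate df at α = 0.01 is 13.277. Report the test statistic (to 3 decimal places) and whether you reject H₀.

1.951; do not reject

Expected counts E_i = n·p_i: 71×0.20 = 14.2, 71×0.15 = 10.65, 71×0.24 = 17.04, 71×0.20 = 14.2, 71×0.21 = 14.91.
A: (14 − 14.2)²/14.2 = 0.04/14.2 = 0.0028
B: (7 − 10.65)²/10.65 = 13.3225/10.65 = 1.2509
C: (18 − 17.04)²/17.04 = 0.9216/17.04 = 0.0541
D: (14 − 14.2)²/14.2 = 0.04/14.2 = 0.0028
E: (18 − 14.91)²/14.91 = 9.5481/14.91 = 0.6404
Sum = 1.951
df = 4. Since 1.951 < 13.277, we do not reject H₀.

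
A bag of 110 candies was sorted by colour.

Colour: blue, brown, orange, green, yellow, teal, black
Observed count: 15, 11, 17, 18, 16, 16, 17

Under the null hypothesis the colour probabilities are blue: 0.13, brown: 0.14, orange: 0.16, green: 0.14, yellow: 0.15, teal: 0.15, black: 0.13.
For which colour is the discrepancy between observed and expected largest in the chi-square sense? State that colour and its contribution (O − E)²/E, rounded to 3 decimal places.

Expected counts E_i = n·p_i: 110×0.13 = 14.3, 110×0.14 = 15.4, 110×0.16 = 17.6, 110×0.14 = 15.4, 110×0.15 = 16.5, 110×0.15 = 16.5, 110×0.13 = 14.3.
cat         O        E   (O−E)²/E
blue       15     14.3     0.0343
brown      11     15.4     1.2571
orange     17     17.6     0.0205
green      18     15.4     0.4390
yellow     16     16.5     0.0152
teal       16     16.5     0.0152
black      17     14.3     0.5098
The largest term is for brown: 1.257.

brown, 1.257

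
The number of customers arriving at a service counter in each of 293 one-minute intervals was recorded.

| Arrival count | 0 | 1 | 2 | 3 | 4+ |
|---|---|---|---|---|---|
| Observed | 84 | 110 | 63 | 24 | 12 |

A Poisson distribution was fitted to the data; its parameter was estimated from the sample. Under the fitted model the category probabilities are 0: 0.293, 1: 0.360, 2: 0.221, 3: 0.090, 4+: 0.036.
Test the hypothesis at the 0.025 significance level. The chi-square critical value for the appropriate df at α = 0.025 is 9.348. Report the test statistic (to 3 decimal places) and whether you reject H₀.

Expected counts E_i = n·p_i: 293×0.293 = 85.849, 293×0.360 = 105.48, 293×0.221 = 64.753, 293×0.090 = 26.37, 293×0.036 = 10.548.
χ² = (84−85.849)²/85.849 + (110−105.48)²/105.48 + (63−64.753)²/64.753 + (24−26.37)²/26.37 + (12−10.548)²/10.548
   = 0.0398 + 0.1937 + 0.0475 + 0.2130 + 0.1999
Sum = 0.694
df = 3. Since 0.694 < 9.348, we do not reject H₀.

0.694; do not reject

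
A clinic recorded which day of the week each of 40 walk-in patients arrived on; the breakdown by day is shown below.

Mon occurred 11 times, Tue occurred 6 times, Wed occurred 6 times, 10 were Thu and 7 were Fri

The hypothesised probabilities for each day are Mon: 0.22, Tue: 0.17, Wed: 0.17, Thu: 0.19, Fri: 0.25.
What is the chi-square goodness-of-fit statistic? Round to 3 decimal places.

Expected counts E_i = n·p_i: 40×0.22 = 8.8, 40×0.17 = 6.8, 40×0.17 = 6.8, 40×0.19 = 7.6, 40×0.25 = 10.
cat         O        E   (O−E)²/E
Mon        11      8.8     0.5500
Tue         6      6.8     0.0941
Wed         6      6.8     0.0941
Thu        10      7.6     0.7579
Fri         7       10     0.9000
Sum = 2.396

2.396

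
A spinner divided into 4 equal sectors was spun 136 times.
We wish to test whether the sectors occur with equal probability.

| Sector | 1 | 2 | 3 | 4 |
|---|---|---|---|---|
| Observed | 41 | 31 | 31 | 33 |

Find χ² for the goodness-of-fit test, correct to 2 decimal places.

2.00

Expected count for each of the 4 categories: 136/4 = 34.
1: (41 − 34)²/34 = 49/34 = 1.441
2: (31 − 34)²/34 = 9/34 = 0.265
3: (31 − 34)²/34 = 9/34 = 0.265
4: (33 − 34)²/34 = 1/34 = 0.029
Sum = 2.00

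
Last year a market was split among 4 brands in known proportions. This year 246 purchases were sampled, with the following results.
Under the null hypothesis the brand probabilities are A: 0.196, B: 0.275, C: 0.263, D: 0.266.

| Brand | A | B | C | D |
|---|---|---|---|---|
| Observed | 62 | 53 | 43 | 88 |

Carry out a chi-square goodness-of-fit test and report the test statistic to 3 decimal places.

22.171

Expected counts E_i = n·p_i: 246×0.196 = 48.216, 246×0.275 = 67.65, 246×0.263 = 64.698, 246×0.266 = 65.436.
A: (62 − 48.216)²/48.216 = 189.998656/48.216 = 3.9406
B: (53 − 67.65)²/67.65 = 214.6225/67.65 = 3.1725
C: (43 − 64.698)²/64.698 = 470.803204/64.698 = 7.2769
D: (88 − 65.436)²/65.436 = 509.134096/65.436 = 7.7806
Sum = 22.171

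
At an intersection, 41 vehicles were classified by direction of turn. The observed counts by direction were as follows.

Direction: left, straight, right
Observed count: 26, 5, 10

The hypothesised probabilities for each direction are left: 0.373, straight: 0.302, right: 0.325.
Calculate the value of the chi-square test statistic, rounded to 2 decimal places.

12.73

Expected counts E_i = n·p_i: 41×0.373 = 15.293, 41×0.302 = 12.382, 41×0.325 = 13.325.
χ² = (26−15.293)²/15.293 + (5−12.382)²/12.382 + (10−13.325)²/13.325
   = 7.496 + 4.401 + 0.830
Sum = 12.73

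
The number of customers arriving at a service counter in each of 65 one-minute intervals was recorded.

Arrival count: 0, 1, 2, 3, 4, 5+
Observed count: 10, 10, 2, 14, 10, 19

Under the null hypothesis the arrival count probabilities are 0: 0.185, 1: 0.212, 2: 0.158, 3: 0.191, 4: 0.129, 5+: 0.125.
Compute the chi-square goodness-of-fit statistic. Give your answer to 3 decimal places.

23.107

Expected counts E_i = n·p_i: 65×0.185 = 12.025, 65×0.212 = 13.78, 65×0.158 = 10.27, 65×0.191 = 12.415, 65×0.129 = 8.385, 65×0.125 = 8.125.
cat         O        E   (O−E)²/E
0          10   12.025     0.3410
1          10    13.78     1.0369
2           2    10.27     6.6595
3          14   12.415     0.2024
4          10    8.385     0.3111
5+         19    8.125    14.5558
Sum = 23.107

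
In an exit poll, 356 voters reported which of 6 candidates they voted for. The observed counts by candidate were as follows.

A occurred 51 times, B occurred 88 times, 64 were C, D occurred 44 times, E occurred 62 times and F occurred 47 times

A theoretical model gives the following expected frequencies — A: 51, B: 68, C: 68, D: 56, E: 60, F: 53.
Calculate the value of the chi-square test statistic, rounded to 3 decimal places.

A: (51 − 51)²/51 = 0/51 = 0.0000
B: (88 − 68)²/68 = 400/68 = 5.8824
C: (64 − 68)²/68 = 16/68 = 0.2353
D: (44 − 56)²/56 = 144/56 = 2.5714
E: (62 − 60)²/60 = 4/60 = 0.0667
F: (47 − 53)²/53 = 36/53 = 0.6792
Sum = 9.435

9.435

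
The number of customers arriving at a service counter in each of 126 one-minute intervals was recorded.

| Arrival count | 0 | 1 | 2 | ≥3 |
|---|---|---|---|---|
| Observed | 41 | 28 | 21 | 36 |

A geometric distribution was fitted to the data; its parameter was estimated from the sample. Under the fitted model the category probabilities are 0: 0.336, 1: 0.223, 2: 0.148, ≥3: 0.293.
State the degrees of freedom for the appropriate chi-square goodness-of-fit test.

There are k = 4 categories and 1 parameter estimated from the data, so df = 4 − 1 − 1 = 2.

2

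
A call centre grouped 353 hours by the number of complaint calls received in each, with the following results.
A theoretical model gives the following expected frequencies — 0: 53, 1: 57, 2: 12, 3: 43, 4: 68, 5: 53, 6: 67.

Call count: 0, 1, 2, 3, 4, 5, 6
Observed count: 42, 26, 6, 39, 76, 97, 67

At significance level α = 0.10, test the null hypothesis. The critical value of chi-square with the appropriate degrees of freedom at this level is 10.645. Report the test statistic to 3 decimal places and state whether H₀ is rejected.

59.984; reject

0: (42 − 53)²/53 = 121/53 = 2.2830
1: (26 − 57)²/57 = 961/57 = 16.8596
2: (6 − 12)²/12 = 36/12 = 3.0000
3: (39 − 43)²/43 = 16/43 = 0.3721
4: (76 − 68)²/68 = 64/68 = 0.9412
5: (97 − 53)²/53 = 1936/53 = 36.5283
6: (67 − 67)²/67 = 0/67 = 0.0000
Sum = 59.984
df = 6. Since 59.984 > 10.645, we reject H₀.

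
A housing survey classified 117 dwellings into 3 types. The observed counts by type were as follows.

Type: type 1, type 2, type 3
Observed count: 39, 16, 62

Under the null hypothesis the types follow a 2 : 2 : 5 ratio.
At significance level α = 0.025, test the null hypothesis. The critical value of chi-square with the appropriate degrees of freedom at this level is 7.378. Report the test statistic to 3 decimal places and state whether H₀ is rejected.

Ratio total = 9. Expected counts: 117×2/9 = 26, 117×2/9 = 26, 117×5/9 = 65.
type 1: (39 − 26)²/26 = 169/26 = 6.5000
type 2: (16 − 26)²/26 = 100/26 = 3.8462
type 3: (62 − 65)²/65 = 9/65 = 0.1385
Sum = 10.485
df = 2. Since 10.485 > 7.378, we reject H₀.

10.485; reject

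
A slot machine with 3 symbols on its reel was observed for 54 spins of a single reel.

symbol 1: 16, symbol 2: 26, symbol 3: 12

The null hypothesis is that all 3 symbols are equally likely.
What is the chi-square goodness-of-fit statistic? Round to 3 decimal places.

5.778

Expected count for each of the 3 categories: 54/3 = 18.
χ² = (16−18)²/18 + (26−18)²/18 + (12−18)²/18
   = 0.2222 + 3.5556 + 2.0000
Sum = 5.778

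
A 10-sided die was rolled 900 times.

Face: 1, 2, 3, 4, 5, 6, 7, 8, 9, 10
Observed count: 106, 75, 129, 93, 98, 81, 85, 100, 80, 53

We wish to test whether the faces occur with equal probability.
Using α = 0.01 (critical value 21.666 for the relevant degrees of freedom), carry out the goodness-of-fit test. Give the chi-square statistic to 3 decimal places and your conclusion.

41.667; reject

Expected count for each of the 10 categories: 900/10 = 90.
cat         O        E   (O−E)²/E
1         106       90     2.8444
2          75       90     2.5000
3         129       90    16.9000
4          93       90     0.1000
5          98       90     0.7111
6          81       90     0.9000
7          85       90     0.2778
8         100       90     1.1111
9          80       90     1.1111
10         53       90    15.2111
Sum = 41.667
df = 9. Since 41.667 > 21.666, we reject H₀.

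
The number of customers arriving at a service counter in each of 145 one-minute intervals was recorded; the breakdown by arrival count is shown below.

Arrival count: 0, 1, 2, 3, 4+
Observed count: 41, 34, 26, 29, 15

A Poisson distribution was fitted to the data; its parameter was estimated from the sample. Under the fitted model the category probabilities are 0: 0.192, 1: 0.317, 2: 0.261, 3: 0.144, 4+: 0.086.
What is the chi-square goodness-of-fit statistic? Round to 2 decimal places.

16.71

Expected counts E_i = n·p_i: 145×0.192 = 27.84, 145×0.317 = 45.965, 145×0.261 = 37.845, 145×0.144 = 20.88, 145×0.086 = 12.47.
0: (41 − 27.84)²/27.84 = 173.1856/27.84 = 6.221
1: (34 − 45.965)²/45.965 = 143.161225/45.965 = 3.115
2: (26 − 37.845)²/37.845 = 140.304025/37.845 = 3.707
3: (29 − 20.88)²/20.88 = 65.9344/20.88 = 3.158
4+: (15 − 12.47)²/12.47 = 6.4009/12.47 = 0.513
Sum = 16.71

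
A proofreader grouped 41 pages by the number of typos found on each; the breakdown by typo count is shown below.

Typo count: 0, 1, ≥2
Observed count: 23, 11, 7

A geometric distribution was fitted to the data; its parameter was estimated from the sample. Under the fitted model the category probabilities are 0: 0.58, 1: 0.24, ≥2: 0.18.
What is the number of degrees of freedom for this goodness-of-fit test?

There are k = 3 categories and 1 parameter estimated from the data, so df = 3 − 1 − 1 = 1.

1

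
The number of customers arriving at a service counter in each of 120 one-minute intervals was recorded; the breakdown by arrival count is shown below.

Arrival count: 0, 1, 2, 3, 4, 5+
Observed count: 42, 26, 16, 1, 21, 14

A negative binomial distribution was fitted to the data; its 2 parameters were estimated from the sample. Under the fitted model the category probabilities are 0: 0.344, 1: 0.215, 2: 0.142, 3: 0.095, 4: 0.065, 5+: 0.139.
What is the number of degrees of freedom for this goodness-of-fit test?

3

There are k = 6 categories and 2 parameters estimated from the data, so df = 6 − 1 − 2 = 3.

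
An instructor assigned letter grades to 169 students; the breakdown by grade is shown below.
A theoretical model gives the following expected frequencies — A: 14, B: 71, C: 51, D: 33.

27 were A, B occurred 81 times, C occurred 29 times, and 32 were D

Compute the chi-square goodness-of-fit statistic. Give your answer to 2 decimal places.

χ² = (27−14)²/14 + (81−71)²/71 + (29−51)²/51 + (32−33)²/33
   = 12.071 + 1.408 + 9.490 + 0.030
Sum = 23.00

23.00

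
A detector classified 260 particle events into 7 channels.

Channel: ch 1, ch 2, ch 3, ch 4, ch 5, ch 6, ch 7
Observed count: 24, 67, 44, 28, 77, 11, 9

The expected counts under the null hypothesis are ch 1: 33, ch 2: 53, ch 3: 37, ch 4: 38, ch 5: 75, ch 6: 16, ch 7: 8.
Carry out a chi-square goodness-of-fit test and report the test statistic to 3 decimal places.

cat         O        E   (O−E)²/E
ch 1       24       33     2.4545
ch 2       67       53     3.6981
ch 3       44       37     1.3243
ch 4       28       38     2.6316
ch 5       77       75     0.0533
ch 6       11       16     1.5625
ch 7        9        8     0.1250
Sum = 11.849

11.849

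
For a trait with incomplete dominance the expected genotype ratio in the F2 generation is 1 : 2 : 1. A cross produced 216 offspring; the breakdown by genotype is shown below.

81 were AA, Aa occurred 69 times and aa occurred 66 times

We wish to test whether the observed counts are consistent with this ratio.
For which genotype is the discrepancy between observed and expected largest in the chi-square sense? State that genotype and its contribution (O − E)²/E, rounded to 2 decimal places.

Ratio total = 4. Expected counts: 216×1/4 = 54, 216×2/4 = 108, 216×1/4 = 54.
cat         O        E   (O−E)²/E
AA         81       54     13.500
Aa         69      108     14.083
aa         66       54      2.667
The largest term is for Aa: 14.08.

Aa, 14.08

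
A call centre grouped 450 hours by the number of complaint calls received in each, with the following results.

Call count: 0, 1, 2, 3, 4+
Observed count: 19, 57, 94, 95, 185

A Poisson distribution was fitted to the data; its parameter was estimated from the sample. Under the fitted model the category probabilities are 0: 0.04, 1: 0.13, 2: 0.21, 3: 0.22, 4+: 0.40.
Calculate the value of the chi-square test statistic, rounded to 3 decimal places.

0.397

Expected counts E_i = n·p_i: 450×0.04 = 18, 450×0.13 = 58.5, 450×0.21 = 94.5, 450×0.22 = 99, 450×0.40 = 180.
cat         O        E   (O−E)²/E
0          19       18     0.0556
1          57     58.5     0.0385
2          94     94.5     0.0026
3          95       99     0.1616
4+        185      180     0.1389
Sum = 0.397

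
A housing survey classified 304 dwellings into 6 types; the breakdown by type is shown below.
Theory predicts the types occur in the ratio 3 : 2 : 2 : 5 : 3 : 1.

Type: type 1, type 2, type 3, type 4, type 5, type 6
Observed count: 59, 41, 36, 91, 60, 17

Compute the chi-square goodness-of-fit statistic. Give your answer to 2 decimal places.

0.95

Ratio total = 16. Expected counts: 304×3/16 = 57, 304×2/16 = 38, 304×2/16 = 38, 304×5/16 = 95, 304×3/16 = 57, 304×1/16 = 19.
χ² = (59−57)²/57 + (41−38)²/38 + (36−38)²/38 + (91−95)²/95 + (60−57)²/57 + (17−19)²/19
   = 0.070 + 0.237 + 0.105 + 0.168 + 0.158 + 0.211
Sum = 0.95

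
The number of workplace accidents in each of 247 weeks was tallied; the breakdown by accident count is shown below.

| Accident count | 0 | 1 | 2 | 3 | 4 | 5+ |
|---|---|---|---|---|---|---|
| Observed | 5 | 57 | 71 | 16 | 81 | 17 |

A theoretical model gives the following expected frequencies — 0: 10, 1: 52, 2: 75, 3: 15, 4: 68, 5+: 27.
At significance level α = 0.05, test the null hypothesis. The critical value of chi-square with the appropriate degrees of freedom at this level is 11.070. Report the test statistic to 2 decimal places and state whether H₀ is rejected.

0: (5 − 10)²/10 = 25/10 = 2.500
1: (57 − 52)²/52 = 25/52 = 0.481
2: (71 − 75)²/75 = 16/75 = 0.213
3: (16 − 15)²/15 = 1/15 = 0.067
4: (81 − 68)²/68 = 169/68 = 2.485
5+: (17 − 27)²/27 = 100/27 = 3.704
Sum = 9.45
df = 5. Since 9.45 < 11.070, we do not reject H₀.

9.45; do not reject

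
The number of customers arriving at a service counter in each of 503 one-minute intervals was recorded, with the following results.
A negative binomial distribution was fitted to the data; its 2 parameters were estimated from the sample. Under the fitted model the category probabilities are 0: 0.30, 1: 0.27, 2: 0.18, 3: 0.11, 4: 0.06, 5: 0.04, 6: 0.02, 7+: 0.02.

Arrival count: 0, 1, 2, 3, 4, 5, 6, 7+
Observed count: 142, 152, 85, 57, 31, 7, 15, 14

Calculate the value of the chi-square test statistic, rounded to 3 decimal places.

Expected counts E_i = n·p_i: 503×0.30 = 150.9, 503×0.27 = 135.81, 503×0.18 = 90.54, 503×0.11 = 55.33, 503×0.06 = 30.18, 503×0.04 = 20.12, 503×0.02 = 10.06, 503×0.02 = 10.06.
cat         O        E   (O−E)²/E
0         142    150.9     0.5249
1         152   135.81     1.9300
2          85    90.54     0.3390
3          57    55.33     0.0504
4          31    30.18     0.0223
5           7    20.12     8.5554
6          15    10.06     2.4258
7+         14    10.06     1.5431
Sum = 15.391

15.391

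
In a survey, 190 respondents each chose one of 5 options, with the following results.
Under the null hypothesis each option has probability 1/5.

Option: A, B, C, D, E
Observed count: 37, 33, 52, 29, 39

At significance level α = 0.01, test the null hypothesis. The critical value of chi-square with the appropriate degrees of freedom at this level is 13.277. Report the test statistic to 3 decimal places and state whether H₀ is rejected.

Expected count for each of the 5 categories: 190/5 = 38.
A: (37 − 38)²/38 = 1/38 = 0.0263
B: (33 − 38)²/38 = 25/38 = 0.6579
C: (52 − 38)²/38 = 196/38 = 5.1579
D: (29 − 38)²/38 = 81/38 = 2.1316
E: (39 − 38)²/38 = 1/38 = 0.0263
Sum = 8.000
df = 4. Since 8.000 < 13.277, we do not reject H₀.

8.000; do not reject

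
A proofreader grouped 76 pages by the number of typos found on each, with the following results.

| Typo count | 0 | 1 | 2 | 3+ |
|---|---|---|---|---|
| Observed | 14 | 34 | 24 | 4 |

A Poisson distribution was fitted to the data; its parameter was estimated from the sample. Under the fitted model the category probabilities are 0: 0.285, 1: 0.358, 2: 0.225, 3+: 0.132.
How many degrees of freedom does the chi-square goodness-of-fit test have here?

There are k = 4 categories and 1 parameter estimated from the data, so df = 4 − 1 − 1 = 2.

2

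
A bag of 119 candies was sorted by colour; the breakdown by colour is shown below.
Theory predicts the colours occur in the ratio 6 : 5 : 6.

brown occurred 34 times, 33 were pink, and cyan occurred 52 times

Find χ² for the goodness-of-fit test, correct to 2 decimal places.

4.02

Ratio total = 17. Expected counts: 119×6/17 = 42, 119×5/17 = 35, 119×6/17 = 42.
cat         O        E   (O−E)²/E
brown      34       42      1.524
pink       33       35      0.114
cyan       52       42      2.381
Sum = 4.02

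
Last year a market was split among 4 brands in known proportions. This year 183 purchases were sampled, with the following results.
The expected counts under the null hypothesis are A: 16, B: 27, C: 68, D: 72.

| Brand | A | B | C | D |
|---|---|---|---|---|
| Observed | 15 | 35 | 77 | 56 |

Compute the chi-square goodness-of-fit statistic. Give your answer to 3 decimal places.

7.180

χ² = (15−16)²/16 + (35−27)²/27 + (77−68)²/68 + (56−72)²/72
   = 0.0625 + 2.3704 + 1.1912 + 3.5556
Sum = 7.180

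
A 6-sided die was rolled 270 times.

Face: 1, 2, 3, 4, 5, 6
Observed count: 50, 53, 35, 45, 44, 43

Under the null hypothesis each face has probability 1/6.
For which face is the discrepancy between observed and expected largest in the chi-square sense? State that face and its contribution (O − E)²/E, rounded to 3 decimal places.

Expected count for each of the 6 categories: 270/6 = 45.
cat         O        E   (O−E)²/E
1          50       45     0.5556
2          53       45     1.4222
3          35       45     2.2222
4          45       45     0.0000
5          44       45     0.0222
6          43       45     0.0889
The largest term is for 3: 2.222.

3, 2.222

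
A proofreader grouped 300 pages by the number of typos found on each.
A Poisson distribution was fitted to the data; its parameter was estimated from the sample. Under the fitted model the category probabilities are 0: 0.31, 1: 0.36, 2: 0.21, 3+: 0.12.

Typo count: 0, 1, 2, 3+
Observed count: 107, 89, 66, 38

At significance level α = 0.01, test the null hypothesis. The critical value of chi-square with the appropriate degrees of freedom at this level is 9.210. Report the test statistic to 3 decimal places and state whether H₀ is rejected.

5.704; do not reject

Expected counts E_i = n·p_i: 300×0.31 = 93, 300×0.36 = 108, 300×0.21 = 63, 300×0.12 = 36.
cat         O        E   (O−E)²/E
0         107       93     2.1075
1          89      108     3.3426
2          66       63     0.1429
3+         38       36     0.1111
Sum = 5.704
df = 2. Since 5.704 < 9.210, we do not reject H₀.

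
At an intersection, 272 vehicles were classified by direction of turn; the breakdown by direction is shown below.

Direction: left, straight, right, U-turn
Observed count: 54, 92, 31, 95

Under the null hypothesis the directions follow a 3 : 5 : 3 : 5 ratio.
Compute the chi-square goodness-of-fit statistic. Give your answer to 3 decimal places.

9.773

Ratio total = 16. Expected counts: 272×3/16 = 51, 272×5/16 = 85, 272×3/16 = 51, 272×5/16 = 85.
χ² = (54−51)²/51 + (92−85)²/85 + (31−51)²/51 + (95−85)²/85
   = 0.1765 + 0.5765 + 7.8431 + 1.1765
Sum = 9.773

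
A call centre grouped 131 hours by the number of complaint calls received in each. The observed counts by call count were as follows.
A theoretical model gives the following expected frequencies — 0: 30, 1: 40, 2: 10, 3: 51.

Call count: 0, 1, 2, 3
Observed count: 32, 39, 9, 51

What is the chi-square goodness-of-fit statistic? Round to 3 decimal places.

cat         O        E   (O−E)²/E
0          32       30     0.1333
1          39       40     0.0250
2           9       10     0.1000
3          51       51     0.0000
Sum = 0.258

0.258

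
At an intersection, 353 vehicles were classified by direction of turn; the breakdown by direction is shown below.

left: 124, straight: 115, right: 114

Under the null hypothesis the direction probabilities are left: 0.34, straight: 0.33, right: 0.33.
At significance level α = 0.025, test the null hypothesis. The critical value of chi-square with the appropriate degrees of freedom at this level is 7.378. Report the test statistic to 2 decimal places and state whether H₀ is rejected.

Expected counts E_i = n·p_i: 353×0.34 = 120.02, 353×0.33 = 116.49, 353×0.33 = 116.49.
left: (124 − 120.02)²/120.02 = 15.8404/120.02 = 0.132
straight: (115 − 116.49)²/116.49 = 2.2201/116.49 = 0.019
right: (114 − 116.49)²/116.49 = 6.2001/116.49 = 0.053
Sum = 0.20
df = 2. Since 0.20 < 7.378, we do not reject H₀.

0.20; do not reject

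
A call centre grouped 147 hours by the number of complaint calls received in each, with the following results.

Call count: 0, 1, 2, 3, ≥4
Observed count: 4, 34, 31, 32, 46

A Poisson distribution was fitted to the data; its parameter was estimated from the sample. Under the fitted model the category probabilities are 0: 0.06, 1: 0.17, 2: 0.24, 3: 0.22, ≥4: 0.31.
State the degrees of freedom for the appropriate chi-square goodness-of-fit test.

There are k = 5 categories and 1 parameter estimated from the data, so df = 5 − 1 − 1 = 3.

3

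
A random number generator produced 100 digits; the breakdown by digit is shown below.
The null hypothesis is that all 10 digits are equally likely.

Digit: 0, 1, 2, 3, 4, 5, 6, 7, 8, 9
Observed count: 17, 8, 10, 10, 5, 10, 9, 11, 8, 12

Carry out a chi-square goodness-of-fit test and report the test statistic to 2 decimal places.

8.80

Under H₀ each category has probability 1/10, so each expected count is 100/10 = 10.
0: (17 − 10)²/10 = 49/10 = 4.900
1: (8 − 10)²/10 = 4/10 = 0.400
2: (10 − 10)²/10 = 0/10 = 0.000
3: (10 − 10)²/10 = 0/10 = 0.000
4: (5 − 10)²/10 = 25/10 = 2.500
5: (10 − 10)²/10 = 0/10 = 0.000
6: (9 − 10)²/10 = 1/10 = 0.100
7: (11 − 10)²/10 = 1/10 = 0.100
8: (8 − 10)²/10 = 4/10 = 0.400
9: (12 − 10)²/10 = 4/10 = 0.400
Sum = 8.80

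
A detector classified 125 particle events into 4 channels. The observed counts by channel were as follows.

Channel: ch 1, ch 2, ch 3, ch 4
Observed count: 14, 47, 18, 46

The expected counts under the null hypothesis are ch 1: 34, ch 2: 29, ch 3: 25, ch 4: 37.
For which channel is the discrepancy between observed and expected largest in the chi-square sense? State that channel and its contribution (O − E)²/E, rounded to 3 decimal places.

ch 1, 11.765

χ² = (14−34)²/34 + (47−29)²/29 + (18−25)²/25 + (46−37)²/37
   = 11.7647 + 11.1724 + 1.9600 + 2.1892
The largest term is for ch 1: 11.765.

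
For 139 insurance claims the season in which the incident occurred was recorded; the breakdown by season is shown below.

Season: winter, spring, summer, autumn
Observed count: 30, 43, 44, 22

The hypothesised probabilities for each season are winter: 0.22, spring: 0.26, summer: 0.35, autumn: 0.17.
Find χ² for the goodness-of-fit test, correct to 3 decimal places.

1.870

Expected counts E_i = n·p_i: 139×0.22 = 30.58, 139×0.26 = 36.14, 139×0.35 = 48.65, 139×0.17 = 23.63.
winter: (30 − 30.58)²/30.58 = 0.3364/30.58 = 0.0110
spring: (43 − 36.14)²/36.14 = 47.0596/36.14 = 1.3021
summer: (44 − 48.65)²/48.65 = 21.6225/48.65 = 0.4445
autumn: (22 − 23.63)²/23.63 = 2.6569/23.63 = 0.1124
Sum = 1.870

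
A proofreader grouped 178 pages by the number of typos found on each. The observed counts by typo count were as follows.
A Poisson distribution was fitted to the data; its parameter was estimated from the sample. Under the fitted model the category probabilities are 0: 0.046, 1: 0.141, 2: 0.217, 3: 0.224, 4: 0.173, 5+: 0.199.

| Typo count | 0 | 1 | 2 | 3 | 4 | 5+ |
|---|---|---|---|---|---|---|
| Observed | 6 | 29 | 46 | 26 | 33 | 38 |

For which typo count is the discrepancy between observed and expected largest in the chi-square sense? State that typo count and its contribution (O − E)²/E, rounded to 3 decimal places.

3, 4.826

Expected counts E_i = n·p_i: 178×0.046 = 8.188, 178×0.141 = 25.098, 178×0.217 = 38.626, 178×0.224 = 39.872, 178×0.173 = 30.794, 178×0.199 = 35.422.
0: (6 − 8.188)²/8.188 = 4.787344/8.188 = 0.5847
1: (29 − 25.098)²/25.098 = 15.225604/25.098 = 0.6066
2: (46 − 38.626)²/38.626 = 54.375876/38.626 = 1.4078
3: (26 − 39.872)²/39.872 = 192.432384/39.872 = 4.8263
4: (33 − 30.794)²/30.794 = 4.866436/30.794 = 0.1580
5+: (38 − 35.422)²/35.422 = 6.646084/35.422 = 0.1876
The largest term is for 3: 4.826.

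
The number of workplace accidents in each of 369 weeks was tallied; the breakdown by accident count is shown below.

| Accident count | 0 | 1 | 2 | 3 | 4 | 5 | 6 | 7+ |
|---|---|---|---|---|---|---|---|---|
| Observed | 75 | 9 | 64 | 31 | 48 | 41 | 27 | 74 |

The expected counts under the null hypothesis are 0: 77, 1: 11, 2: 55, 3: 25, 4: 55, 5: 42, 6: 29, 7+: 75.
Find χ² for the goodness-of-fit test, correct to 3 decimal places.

χ² = (75−77)²/77 + (9−11)²/11 + (64−55)²/55 + (31−25)²/25 + (48−55)²/55 + (41−42)²/42 + (27−29)²/29 + (74−75)²/75
   = 0.0519 + 0.3636 + 1.4727 + 1.4400 + 0.8909 + 0.0238 + 0.1379 + 0.0133
Sum = 4.394

4.394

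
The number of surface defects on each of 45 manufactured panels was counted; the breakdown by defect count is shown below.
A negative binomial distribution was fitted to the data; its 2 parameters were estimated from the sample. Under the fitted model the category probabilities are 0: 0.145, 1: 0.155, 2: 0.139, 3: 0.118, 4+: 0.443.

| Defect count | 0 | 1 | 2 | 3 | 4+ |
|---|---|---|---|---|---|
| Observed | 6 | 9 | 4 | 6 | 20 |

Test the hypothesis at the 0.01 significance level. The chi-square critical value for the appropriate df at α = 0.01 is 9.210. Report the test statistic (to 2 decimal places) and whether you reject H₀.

Expected counts E_i = n·p_i: 45×0.145 = 6.525, 45×0.155 = 6.975, 45×0.139 = 6.255, 45×0.118 = 5.31, 45×0.443 = 19.935.
χ² = (6−6.525)²/6.525 + (9−6.975)²/6.975 + (4−6.255)²/6.255 + (6−5.31)²/5.31 + (20−19.935)²/19.935
   = 0.042 + 0.588 + 0.813 + 0.090 + 0.000
Sum = 1.53
df = 2. Since 1.53 < 9.210, we do not reject H₀.

1.53; do not reject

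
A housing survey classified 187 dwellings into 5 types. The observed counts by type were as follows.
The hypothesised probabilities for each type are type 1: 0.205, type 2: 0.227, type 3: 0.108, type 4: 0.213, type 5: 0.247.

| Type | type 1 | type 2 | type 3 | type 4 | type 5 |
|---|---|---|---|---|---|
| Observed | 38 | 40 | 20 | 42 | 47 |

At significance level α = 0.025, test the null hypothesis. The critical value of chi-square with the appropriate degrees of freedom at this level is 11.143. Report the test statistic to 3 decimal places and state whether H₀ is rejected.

Expected counts E_i = n·p_i: 187×0.205 = 38.335, 187×0.227 = 42.449, 187×0.108 = 20.196, 187×0.213 = 39.831, 187×0.247 = 46.189.
χ² = (38−38.335)²/38.335 + (40−42.449)²/42.449 + (20−20.196)²/20.196 + (42−39.831)²/39.831 + (47−46.189)²/46.189
   = 0.0029 + 0.1413 + 0.0019 + 0.1181 + 0.0142
Sum = 0.278
df = 4. Since 0.278 < 11.143, we do not reject H₀.

0.278; do not reject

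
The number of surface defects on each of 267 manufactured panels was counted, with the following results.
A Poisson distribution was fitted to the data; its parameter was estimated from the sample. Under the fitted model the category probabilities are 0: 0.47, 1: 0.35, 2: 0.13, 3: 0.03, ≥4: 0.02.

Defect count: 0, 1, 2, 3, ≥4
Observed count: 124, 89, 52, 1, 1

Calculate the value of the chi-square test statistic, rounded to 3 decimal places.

Expected counts E_i = n·p_i: 267×0.47 = 125.49, 267×0.35 = 93.45, 267×0.13 = 34.71, 267×0.03 = 8.01, 267×0.02 = 5.34.
0: (124 − 125.49)²/125.49 = 2.2201/125.49 = 0.0177
1: (89 − 93.45)²/93.45 = 19.8025/93.45 = 0.2119
2: (52 − 34.71)²/34.71 = 298.9441/34.71 = 8.6126
3: (1 − 8.01)²/8.01 = 49.1401/8.01 = 6.1348
≥4: (1 − 5.34)²/5.34 = 18.8356/5.34 = 3.5273
Sum = 18.504

18.504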